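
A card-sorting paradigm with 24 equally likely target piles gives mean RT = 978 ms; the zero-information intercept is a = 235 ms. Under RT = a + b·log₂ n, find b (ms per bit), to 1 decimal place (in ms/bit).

b = (978 − 235) / log₂(24) = 743 / 4.5850 = 162.051 ms/bit.

162.1 ms/bit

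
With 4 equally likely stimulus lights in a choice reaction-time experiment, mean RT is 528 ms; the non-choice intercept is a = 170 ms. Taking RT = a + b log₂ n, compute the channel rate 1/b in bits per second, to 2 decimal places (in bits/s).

Choice component = 528 − 170 = 358 ms over log₂(4) = 2 bits.
b = 358 / 2 = 179.000 ms/bit, so 1/b = 5.587 bits/s.

5.59 bits/s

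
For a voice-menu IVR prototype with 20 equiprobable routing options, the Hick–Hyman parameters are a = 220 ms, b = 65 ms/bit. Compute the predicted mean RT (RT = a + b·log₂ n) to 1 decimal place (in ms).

log₂(20) = 4.3219 bits, so RT = 220 + 65 × 4.3219 ≈ 500.925 ms.

500.9 ms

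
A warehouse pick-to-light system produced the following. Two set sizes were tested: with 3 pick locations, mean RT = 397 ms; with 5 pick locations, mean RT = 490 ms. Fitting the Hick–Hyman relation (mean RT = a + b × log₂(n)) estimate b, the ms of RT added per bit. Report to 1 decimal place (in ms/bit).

126.2 ms/bit

Slope: b = (490 − 397) / (log₂ 5 − log₂ 3) = 93/0.7370 = 126.193 ms/bit.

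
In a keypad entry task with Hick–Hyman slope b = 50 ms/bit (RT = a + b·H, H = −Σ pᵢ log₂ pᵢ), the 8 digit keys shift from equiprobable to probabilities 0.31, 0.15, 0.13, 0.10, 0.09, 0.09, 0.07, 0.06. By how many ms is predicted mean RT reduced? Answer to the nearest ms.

11 ms

The RT saving is b·ΔH. Equiprobable H₀ = log₂(8) = 3.0000 bits; with the given probabilities H = 2.7866 bits.
b·(H₀ − H) = 50 × (3.0000 − 2.7866) = 10.67 ms.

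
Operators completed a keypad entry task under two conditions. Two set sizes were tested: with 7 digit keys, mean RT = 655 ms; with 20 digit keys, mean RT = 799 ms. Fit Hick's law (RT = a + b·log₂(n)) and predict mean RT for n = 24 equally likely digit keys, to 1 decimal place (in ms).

RT is linear in log₂ n, so two points fix the line:
  b = (799 − 655) / (log₂ 20 − log₂ 7) = 144 / (4.3219 − 2.8074) = 95.076 ms/bit
  a = 655 − 95.076 × 2.8074 = 388.087 ms
Then RT(24) = 388.087 + 95.076 × log₂ 24 = 388.087 + 95.076 × 4.5850 ≈ 824.008 ms.

824.0 ms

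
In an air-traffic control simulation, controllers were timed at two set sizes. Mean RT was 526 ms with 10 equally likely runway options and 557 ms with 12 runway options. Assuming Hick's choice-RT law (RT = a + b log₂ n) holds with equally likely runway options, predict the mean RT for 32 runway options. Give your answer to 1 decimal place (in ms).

RT is linear in log₂ n, so two points fix the line:
  b = (557 − 526) / (log₂ 12 − log₂ 10) = 31 / (3.5850 − 3.3219) = 117.855 ms/bit
  a = 526 − 117.855 × 3.3219 = 134.493 ms
Then RT(32) = 134.493 + 117.855 × log₂ 32 = 134.493 + 117.855 × 5 ≈ 723.770 ms.

723.8 ms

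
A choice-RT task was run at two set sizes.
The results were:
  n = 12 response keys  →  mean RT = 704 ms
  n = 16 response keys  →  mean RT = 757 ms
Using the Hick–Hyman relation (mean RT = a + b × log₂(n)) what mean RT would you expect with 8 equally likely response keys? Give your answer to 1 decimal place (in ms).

Solve the two-equation system in a and b:
  b = (757 − 704) / (log₂ 16 − log₂ 12) = 53 / (4 − 3.5850) = 127.699 ms/bit
  a = 704 − 127.699 × 3.5850 = 246.203 ms
Then RT(8) = 246.203 + 127.699 × log₂ 8 = 246.203 + 127.699 × 3 ≈ 629.301 ms.

629.3 ms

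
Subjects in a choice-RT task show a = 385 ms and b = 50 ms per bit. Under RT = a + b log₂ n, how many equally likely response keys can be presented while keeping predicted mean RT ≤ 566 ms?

Information budget: (566 − 385)/50 = 3.6200 bits, so n ≤ 2^3.6200 = 12.295 → at most 12.

12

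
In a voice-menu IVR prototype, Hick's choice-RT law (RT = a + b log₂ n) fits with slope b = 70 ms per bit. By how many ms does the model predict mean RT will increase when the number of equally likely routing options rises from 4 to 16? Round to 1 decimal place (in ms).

Only the slope matters, since a is common to both: ΔRT = b·log₂(n₂/n₁).
log₂(16) − log₂(4) = log₂(16/4) = log₂(4) = 2.
ΔRT = 70 × 2.0000 = 140.000 ms.

140.0 ms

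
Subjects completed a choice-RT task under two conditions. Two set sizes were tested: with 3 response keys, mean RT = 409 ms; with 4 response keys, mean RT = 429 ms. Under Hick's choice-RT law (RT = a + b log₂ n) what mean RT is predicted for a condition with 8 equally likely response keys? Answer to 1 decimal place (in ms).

477.2 ms

Fit slope and intercept:
  b = (429 − 409) / (log₂ 4 − log₂ 3) = 20 / (2 − 1.5850) = 48.188 ms/bit
  a = 409 − 48.188 × 1.5850 = 332.623 ms
Then RT(8) = 332.623 + 48.188 × log₂ 8 = 332.623 + 48.188 × 3 ≈ 477.188 ms.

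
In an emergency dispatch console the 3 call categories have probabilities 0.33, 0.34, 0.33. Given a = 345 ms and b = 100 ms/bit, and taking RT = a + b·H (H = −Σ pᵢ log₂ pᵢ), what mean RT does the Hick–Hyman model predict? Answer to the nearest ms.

503 ms

H = 0.33·log₂(1/0.33) + 0.34·log₂(1/0.34) + 0.33·log₂(1/0.33) = 1.5848 bits.
RT = 345 + 100 × 1.5848 = 503.48 ms.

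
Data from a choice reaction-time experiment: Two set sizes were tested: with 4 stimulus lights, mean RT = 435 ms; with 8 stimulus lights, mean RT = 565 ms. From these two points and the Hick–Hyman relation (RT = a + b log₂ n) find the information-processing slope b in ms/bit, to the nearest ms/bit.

b = (RT₂ − RT₁)/(log₂ n₂ − log₂ n₁) = (565 − 435)/(3 − 2) = 130 ms/bit.

130 ms/bit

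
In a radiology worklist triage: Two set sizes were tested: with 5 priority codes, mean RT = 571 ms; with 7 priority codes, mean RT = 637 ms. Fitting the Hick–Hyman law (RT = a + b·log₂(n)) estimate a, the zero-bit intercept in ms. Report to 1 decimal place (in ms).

Slope: b = (637 − 571) / (log₂ 7 − log₂ 5) = 66/0.4854 = 135.963 ms/bit.
a = RT₁ − b·log₂ n₁ = 571 − 135.963 × 2.3219 = 255.304 ms.

255.3 ms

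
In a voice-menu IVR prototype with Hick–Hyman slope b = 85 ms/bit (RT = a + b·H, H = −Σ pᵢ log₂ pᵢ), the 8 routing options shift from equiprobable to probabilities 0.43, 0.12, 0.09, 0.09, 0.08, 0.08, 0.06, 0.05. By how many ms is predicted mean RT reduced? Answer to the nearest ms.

38 ms

The RT saving is b·ΔH. Equiprobable H₀ = log₂(8) = 3.0000 bits; with the given probabilities H = 2.5586 bits.
b·(H₀ − H) = 85 × (3.0000 − 2.5586) = 37.52 ms.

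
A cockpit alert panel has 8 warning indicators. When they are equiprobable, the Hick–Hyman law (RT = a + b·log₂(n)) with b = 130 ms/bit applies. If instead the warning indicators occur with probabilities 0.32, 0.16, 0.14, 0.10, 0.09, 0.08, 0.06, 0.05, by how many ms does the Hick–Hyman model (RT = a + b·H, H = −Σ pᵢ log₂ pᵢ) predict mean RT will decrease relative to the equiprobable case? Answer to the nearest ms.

34 ms

Equiprobable entropy H₀ = log₂ 8 = 3.0000 bits.
Skewed entropy H = −Σ pᵢ log₂ pᵢ = 2.7421 bits.
ΔRT = b·(H₀ − H) = 130 × 0.2579 = 33.52 ms.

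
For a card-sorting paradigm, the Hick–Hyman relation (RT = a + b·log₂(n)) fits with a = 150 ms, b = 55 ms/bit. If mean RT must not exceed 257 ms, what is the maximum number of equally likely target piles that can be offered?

55·log₂ n ≤ 257 − 150 = 107, giving log₂ n ≤ 1.9455 and n ≤ 3.852. The largest whole number is 3.

3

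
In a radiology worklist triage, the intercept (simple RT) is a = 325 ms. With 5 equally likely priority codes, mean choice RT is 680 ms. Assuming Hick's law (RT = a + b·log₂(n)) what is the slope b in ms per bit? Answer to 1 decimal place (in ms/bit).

152.9 ms/bit

b = (680 − 325) / log₂(5) = 355 / 2.3219 = 152.890 ms/bit.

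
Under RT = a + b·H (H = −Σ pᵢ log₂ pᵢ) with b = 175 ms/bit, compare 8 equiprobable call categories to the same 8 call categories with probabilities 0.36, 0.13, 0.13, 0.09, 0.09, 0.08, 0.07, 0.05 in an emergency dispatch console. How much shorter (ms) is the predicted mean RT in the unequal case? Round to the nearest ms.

53 ms

The RT saving is b·ΔH. Equiprobable H₀ = log₂(8) = 3.0000 bits; with the given probabilities H = 2.6974 bits.
b·(H₀ − H) = 175 × (3.0000 − 2.6974) = 52.96 ms.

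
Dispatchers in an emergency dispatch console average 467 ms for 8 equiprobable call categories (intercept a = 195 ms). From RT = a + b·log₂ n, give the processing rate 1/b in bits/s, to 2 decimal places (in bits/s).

11.03 bits/s

Choice component = 467 − 195 = 272 ms over log₂(8) = 3 bits.
b = 272 / 3 = 90.667 ms/bit, so 1/b = 11.029 bits/s.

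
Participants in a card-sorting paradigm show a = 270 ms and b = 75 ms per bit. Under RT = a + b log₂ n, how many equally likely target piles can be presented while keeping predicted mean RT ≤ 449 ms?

5

75·log₂ n ≤ 449 − 270 = 179, giving log₂ n ≤ 2.3867 and n ≤ 5.229. The largest whole number is 5.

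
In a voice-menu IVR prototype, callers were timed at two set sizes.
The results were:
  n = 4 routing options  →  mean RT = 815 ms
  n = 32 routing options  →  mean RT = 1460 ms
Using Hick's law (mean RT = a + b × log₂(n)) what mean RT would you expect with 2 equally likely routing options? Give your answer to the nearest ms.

600 ms

With log₂ n on the abscissa the relation is linear; from the two conditions:
  b = (1460 − 815) / (log₂ 32 − log₂ 4) = 645 / (5 − 2) = 215 ms/bit
  a = 815 − 215 × 2 = 385 ms
Then RT(2) = 385 + 215 × log₂ 2 = 385 + 215 × 1 ≈ 600.000 ms.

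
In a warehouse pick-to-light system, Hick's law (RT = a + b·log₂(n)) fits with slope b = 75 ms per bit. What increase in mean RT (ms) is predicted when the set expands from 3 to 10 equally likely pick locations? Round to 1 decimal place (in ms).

130.3 ms

ΔRT = (a + b log₂ n₂) − (a + b log₂ n₁) = b·(log₂ n₂ − log₂ n₁).
log₂(10) − log₂(3) = 3.3219 − 1.5850 = 1.7370.
ΔRT = 75 × 1.7370 = 130.272 ms.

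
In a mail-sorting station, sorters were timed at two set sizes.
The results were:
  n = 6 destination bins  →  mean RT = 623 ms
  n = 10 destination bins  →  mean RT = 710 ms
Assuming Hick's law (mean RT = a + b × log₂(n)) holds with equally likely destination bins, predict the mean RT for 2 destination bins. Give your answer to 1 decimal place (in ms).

Fit slope and intercept:
  b = (710 − 623) / (log₂ 10 − log₂ 6) = 87 / (3.3219 − 2.5850) = 118.052 ms/bit
  a = 623 − 118.052 × 2.5850 = 317.841 ms
Then RT(2) = 317.841 + 118.052 × log₂ 2 = 317.841 + 118.052 × 1 ≈ 435.893 ms.

435.9 ms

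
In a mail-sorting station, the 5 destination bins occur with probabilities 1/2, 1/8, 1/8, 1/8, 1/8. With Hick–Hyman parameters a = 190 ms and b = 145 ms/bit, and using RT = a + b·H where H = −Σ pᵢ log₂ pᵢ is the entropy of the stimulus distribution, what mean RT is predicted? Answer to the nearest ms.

480 ms

Each term −pᵢ log₂ pᵢ: 0.5·1 + 0.125·3 + 0.125·3 + 0.125·3 + 0.125·3; summed, H = 2.000 bits.
Mean RT = a + bH = 190 + 145·2.000 = 480.00 ms.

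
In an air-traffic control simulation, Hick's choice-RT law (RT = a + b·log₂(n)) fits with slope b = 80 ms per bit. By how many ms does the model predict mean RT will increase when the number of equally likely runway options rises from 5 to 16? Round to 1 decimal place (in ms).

134.2 ms

ΔRT = (a + b log₂ n₂) − (a + b log₂ n₁) = b·(log₂ n₂ − log₂ n₁).
log₂(16) − log₂(5) = 4 − 2.3219 = 1.6781.
ΔRT = 80 × 1.6781 = 134.246 ms.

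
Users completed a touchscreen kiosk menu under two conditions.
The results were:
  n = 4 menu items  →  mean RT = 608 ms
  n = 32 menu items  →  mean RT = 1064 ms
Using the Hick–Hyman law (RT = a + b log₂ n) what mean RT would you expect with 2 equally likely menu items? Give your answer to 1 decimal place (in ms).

456.0 ms

RT is linear in log₂ n, so two points fix the line:
  b = (1064 − 608) / (log₂ 32 − log₂ 4) = 456 / (5 − 2) = 152.000 ms/bit
  a = 608 − 152.000 × 2 = 304.000 ms
Then RT(2) = 304.000 + 152.000 × log₂ 2 = 304.000 + 152.000 × 1 ≈ 456.000 ms.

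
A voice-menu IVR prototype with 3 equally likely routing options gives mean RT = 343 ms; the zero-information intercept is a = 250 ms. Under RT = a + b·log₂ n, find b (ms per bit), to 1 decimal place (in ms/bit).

b = (343 − 250) / log₂(3) = 93 / 1.5850 = 58.676 ms/bit.

58.7 ms/bit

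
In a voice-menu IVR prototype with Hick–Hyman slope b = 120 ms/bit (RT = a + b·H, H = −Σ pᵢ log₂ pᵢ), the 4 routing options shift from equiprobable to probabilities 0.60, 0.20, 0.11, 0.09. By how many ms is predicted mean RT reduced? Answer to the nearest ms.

The RT saving is b·ΔH. Equiprobable H₀ = log₂(4) = 2.0000 bits; with the given probabilities H = 1.5695 bits.
b·(H₀ − H) = 120 × (2.0000 − 1.5695) = 51.66 ms.

52 ms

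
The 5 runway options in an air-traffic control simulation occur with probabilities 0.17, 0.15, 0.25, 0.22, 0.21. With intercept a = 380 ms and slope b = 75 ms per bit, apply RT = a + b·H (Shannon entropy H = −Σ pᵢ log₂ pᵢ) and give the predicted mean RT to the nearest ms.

H = 0.17·log₂(1/0.17) + 0.15·log₂(1/0.15) + 0.25·log₂(1/0.25) + 0.22·log₂(1/0.22) + 0.21·log₂(1/0.21) = 2.2985 bits.
RT = 380 + 75 × 2.2985 = 552.39 ms.

552 ms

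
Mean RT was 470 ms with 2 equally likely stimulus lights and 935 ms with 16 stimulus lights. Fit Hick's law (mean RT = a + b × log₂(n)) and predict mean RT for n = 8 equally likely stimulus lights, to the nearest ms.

Solve the two-equation system in a and b:
  b = (935 − 470) / (log₂ 16 − log₂ 2) = 465 / (4 − 1) = 155 ms/bit
  a = 470 − 155 × 1 = 315 ms
Then RT(8) = 315 + 155 × log₂ 8 = 315 + 155 × 3 ≈ 780.000 ms.

780 ms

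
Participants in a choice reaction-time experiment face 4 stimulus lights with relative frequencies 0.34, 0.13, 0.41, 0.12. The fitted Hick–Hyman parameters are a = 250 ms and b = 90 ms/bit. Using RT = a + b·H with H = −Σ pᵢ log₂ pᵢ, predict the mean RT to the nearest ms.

Entropy contributions −pᵢ log₂ pᵢ: 0.5292, 0.3826, 0.5274, 0.3671; sum H = 1.8063 bits.
RT = a + bH = 250 + 90·1.8063 = 412.56 ms.

413 ms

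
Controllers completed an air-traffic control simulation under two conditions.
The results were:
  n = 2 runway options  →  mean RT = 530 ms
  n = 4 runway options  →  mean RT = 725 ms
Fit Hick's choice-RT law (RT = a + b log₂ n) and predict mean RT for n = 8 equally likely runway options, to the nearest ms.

920 ms

RT is linear in log₂ n, so two points fix the line:
  b = (725 − 530) / (log₂ 4 − log₂ 2) = 195 / (2 − 1) = 195 ms/bit
  a = 530 − 195 × 1 = 335 ms
Then RT(8) = 335 + 195 × log₂ 8 = 335 + 195 × 3 ≈ 920.000 ms.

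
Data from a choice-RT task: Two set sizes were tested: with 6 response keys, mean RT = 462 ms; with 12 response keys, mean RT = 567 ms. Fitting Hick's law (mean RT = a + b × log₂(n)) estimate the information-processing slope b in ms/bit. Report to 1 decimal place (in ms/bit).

The slope on a log₂ axis is (567 − 462) / (3.5850 − 2.5850) = 105.000 ms/bit.

105.0 ms/bit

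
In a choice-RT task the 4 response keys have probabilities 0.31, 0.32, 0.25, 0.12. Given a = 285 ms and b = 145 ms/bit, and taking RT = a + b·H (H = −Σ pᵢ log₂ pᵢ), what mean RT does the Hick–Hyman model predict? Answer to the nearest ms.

563 ms

Entropy contributions −pᵢ log₂ pᵢ: 0.5238, 0.5260, 0.5000, 0.3671; sum H = 1.9169 bits.
RT = a + bH = 285 + 145·1.9169 = 562.95 ms.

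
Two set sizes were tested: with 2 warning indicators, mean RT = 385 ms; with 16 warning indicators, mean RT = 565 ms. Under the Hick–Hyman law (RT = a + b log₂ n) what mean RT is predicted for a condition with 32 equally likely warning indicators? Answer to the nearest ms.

625 ms

With log₂ n on the abscissa the relation is linear; from the two conditions:
  b = (565 − 385) / (log₂ 16 − log₂ 2) = 180 / (4 − 1) = 60 ms/bit
  a = 385 − 60 × 1 = 325 ms
Then RT(32) = 325 + 60 × log₂ 32 = 325 + 60 × 5 ≈ 625.000 ms.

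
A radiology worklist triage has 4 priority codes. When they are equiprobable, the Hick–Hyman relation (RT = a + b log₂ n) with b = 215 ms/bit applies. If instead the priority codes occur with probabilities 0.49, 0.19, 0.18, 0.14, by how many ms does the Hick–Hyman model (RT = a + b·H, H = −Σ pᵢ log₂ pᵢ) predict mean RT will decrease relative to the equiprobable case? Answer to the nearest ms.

43 ms

Equiprobable entropy H₀ = log₂ 4 = 2.0000 bits.
Skewed entropy H = −Σ pᵢ log₂ pᵢ = 1.8019 bits.
ΔRT = b·(H₀ − H) = 215 × 0.1981 = 42.59 ms.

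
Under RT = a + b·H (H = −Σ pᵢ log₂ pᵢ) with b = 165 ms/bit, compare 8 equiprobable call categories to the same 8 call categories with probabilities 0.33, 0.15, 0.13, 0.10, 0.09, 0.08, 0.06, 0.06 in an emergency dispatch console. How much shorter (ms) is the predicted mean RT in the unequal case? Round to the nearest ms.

42 ms

Equiprobable entropy H₀ = log₂ 8 = 3.0000 bits.
Skewed entropy H = −Σ pᵢ log₂ pᵢ = 2.7444 bits.
ΔRT = b·(H₀ − H) = 165 × 0.2556 = 42.17 ms.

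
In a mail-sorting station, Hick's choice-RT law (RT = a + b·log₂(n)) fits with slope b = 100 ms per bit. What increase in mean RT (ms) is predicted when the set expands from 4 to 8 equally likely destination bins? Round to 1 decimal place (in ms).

ΔRT = (a + b log₂ n₂) − (a + b log₂ n₁) = b·(log₂ n₂ − log₂ n₁).
log₂(8) − log₂(4) = log₂(8/4) = log₂(2) = 1.
ΔRT = 100 × 1.0000 = 100.000 ms.

100.0 ms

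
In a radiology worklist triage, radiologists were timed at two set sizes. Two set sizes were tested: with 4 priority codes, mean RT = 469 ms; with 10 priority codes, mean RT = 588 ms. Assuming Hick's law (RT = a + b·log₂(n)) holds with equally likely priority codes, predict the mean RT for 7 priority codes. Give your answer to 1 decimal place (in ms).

541.7 ms

RT is linear in log₂ n, so two points fix the line:
  b = (588 − 469) / (log₂ 10 − log₂ 4) = 119 / (3.3219 − 2) = 90.020 ms/bit
  a = 469 − 90.020 × 2 = 288.960 ms
Then RT(7) = 288.960 + 90.020 × log₂ 7 = 288.960 + 90.020 × 2.8074 ≈ 541.678 ms.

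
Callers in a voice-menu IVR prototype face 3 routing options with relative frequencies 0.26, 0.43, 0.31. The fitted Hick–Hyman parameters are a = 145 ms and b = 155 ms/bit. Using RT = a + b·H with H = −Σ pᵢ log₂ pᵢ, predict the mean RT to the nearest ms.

386 ms

H = 0.26·log₂(1/0.26) + 0.43·log₂(1/0.43) + 0.31·log₂(1/0.31) = 1.5526 bits.
RT = 145 + 155 × 1.5526 = 385.66 ms.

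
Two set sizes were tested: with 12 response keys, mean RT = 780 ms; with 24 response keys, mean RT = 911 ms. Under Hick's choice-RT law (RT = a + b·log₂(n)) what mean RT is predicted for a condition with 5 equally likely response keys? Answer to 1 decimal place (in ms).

With log₂ n on the abscissa the relation is linear; from the two conditions:
  b = (911 − 780) / (log₂ 24 − log₂ 12) = 131 / (4.5850 − 3.5850) = 131.000 ms/bit
  a = 780 − 131.000 × 3.5850 = 310.370 ms
Then RT(5) = 310.370 + 131.000 × log₂ 5 = 310.370 + 131.000 × 2.3219 ≈ 614.542 ms.

614.5 ms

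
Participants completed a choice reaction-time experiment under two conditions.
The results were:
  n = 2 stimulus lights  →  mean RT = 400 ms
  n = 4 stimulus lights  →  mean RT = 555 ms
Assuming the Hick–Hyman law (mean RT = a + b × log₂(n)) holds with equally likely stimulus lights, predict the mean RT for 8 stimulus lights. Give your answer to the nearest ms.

710 ms

RT is linear in log₂ n, so two points fix the line:
  b = (555 − 400) / (log₂ 4 − log₂ 2) = 155 / (2 − 1) = 155 ms/bit
  a = 400 − 155 × 1 = 245 ms
Then RT(8) = 245 + 155 × log₂ 8 = 245 + 155 × 3 ≈ 710.000 ms.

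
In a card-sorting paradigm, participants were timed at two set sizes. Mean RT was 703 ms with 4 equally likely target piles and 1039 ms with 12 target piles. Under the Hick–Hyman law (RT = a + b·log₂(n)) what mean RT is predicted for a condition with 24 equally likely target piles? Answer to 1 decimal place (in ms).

1251.0 ms

With log₂ n on the abscissa the relation is linear; from the two conditions:
  b = (1039 − 703) / (log₂ 12 − log₂ 4) = 336 / (3.5850 − 2) = 211.992 ms/bit
  a = 703 − 211.992 × 2 = 279.015 ms
Then RT(24) = 279.015 + 211.992 × log₂ 24 = 279.015 + 211.992 × 4.5850 ≈ 1250.992 ms.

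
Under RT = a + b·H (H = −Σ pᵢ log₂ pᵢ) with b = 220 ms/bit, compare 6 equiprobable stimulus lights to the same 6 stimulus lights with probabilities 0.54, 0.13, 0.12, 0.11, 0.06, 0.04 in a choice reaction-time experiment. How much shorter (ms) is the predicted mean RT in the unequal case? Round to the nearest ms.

Equiprobable entropy H₀ = log₂ 6 = 2.5850 bits.
Skewed entropy H = −Σ pᵢ log₂ pᵢ = 2.0093 bits.
ΔRT = b·(H₀ − H) = 220 × 0.5756 = 126.64 ms.

127 ms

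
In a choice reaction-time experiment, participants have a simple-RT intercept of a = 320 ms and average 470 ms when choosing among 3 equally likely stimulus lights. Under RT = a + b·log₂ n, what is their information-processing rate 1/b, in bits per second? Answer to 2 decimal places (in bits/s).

Choice component = 470 − 320 = 150 ms over log₂(3) = 1.5850 bits.
b = 150 / 1.5850 = 94.639 ms/bit, so 1/b = 10.566 bits/s.

10.57 bits/s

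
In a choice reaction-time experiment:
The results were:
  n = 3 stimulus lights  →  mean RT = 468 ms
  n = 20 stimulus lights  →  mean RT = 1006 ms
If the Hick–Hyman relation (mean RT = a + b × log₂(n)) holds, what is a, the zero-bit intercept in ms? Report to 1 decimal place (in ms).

Slope: b = (1006 − 468) / (log₂ 20 − log₂ 3) = 538/2.7370 = 196.568 ms/bit.
a = RT₁ − b·log₂ n₁ = 468 − 196.568 × 1.5850 = 156.447 ms.

156.4 ms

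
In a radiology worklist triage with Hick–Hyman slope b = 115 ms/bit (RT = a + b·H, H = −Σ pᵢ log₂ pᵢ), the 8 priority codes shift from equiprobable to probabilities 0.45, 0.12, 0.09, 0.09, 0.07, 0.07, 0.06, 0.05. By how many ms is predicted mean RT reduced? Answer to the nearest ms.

The RT saving is b·ΔH. Equiprobable H₀ = log₂(8) = 3.0000 bits; with the given probabilities H = 2.5075 bits.
b·(H₀ − H) = 115 × (3.0000 − 2.5075) = 56.64 ms.

57 ms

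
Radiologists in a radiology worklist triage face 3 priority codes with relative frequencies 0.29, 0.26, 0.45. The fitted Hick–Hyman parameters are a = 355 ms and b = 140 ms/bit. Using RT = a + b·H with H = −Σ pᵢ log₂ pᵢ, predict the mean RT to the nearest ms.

571 ms

Entropy contributions −pᵢ log₂ pᵢ: 0.5179, 0.5053, 0.5184; sum H = 1.5416 bits.
RT = a + bH = 355 + 140·1.5416 = 570.82 ms.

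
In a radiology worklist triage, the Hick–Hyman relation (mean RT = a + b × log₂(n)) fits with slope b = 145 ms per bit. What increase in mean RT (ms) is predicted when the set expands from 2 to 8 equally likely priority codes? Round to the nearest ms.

Only the slope matters, since a is common to both: ΔRT = b·log₂(n₂/n₁).
log₂(8) − log₂(2) = log₂(8/2) = log₂(4) = 2.
ΔRT = 145 × 2.0000 = 290.000 ms.

290 ms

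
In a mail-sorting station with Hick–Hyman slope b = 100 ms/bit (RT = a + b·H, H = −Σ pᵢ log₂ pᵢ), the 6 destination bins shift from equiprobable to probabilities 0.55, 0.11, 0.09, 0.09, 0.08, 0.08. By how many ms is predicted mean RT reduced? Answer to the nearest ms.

The RT saving is b·ΔH. Equiprobable H₀ = log₂(6) = 2.5850 bits; with the given probabilities H = 2.0330 bits.
b·(H₀ − H) = 100 × (2.5850 − 2.0330) = 55.20 ms.

55 ms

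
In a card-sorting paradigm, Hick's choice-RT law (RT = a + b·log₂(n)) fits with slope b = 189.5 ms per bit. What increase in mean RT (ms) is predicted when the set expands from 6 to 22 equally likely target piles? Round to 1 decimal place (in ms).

ΔRT = (a + b log₂ n₂) − (a + b log₂ n₁) = b·(log₂ n₂ − log₂ n₁).
log₂(22) − log₂(6) = 4.4594 − 2.5850 = 1.8745.
ΔRT = 189.5 × 1.8745 = 355.212 ms.

355.2 ms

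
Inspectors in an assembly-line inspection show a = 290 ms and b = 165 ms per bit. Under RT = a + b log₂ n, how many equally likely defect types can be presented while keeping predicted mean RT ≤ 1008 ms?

20

165·log₂ n ≤ 1008 − 290 = 718, giving log₂ n ≤ 4.3515 and n ≤ 20.414. The largest whole number is 20.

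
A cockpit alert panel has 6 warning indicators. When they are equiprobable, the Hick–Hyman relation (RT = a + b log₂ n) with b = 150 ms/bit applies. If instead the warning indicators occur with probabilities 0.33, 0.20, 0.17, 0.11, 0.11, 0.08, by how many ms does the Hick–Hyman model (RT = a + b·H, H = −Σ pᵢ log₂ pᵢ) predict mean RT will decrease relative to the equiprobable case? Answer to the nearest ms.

25 ms

The RT saving is b·ΔH. Equiprobable H₀ = log₂(6) = 2.5850 bits; with the given probabilities H = 2.4189 bits.
b·(H₀ − H) = 150 × (2.5850 − 2.4189) = 24.91 ms.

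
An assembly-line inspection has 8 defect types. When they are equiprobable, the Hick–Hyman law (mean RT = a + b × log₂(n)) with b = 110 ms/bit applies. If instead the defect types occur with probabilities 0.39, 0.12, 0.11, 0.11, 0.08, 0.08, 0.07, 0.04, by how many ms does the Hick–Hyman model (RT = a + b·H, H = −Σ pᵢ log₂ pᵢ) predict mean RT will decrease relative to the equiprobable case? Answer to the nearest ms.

The RT saving is b·ΔH. Equiprobable H₀ = log₂(8) = 3.0000 bits; with the given probabilities H = 2.6348 bits.
b·(H₀ − H) = 110 × (3.0000 − 2.6348) = 40.18 ms.

40 ms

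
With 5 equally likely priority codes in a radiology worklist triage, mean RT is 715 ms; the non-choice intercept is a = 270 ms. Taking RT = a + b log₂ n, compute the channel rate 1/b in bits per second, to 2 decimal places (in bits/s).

5.22 bits/s

b = (715 − 270)/log₂ 5 = 445/2.3219 = 191.651 ms per bit = 0.19165 s/bit; the reciprocal is 5.218 bits/s.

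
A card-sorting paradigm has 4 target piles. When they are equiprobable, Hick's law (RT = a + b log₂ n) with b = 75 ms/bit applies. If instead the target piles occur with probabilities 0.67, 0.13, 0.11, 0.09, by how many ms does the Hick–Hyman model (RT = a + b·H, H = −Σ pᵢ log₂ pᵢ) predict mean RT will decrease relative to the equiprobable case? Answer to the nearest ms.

Equiprobable entropy H₀ = log₂ 4 = 2.0000 bits.
Skewed entropy H = −Σ pᵢ log₂ pᵢ = 1.4327 bits.
ΔRT = b·(H₀ − H) = 75 × 0.5673 = 42.55 ms.

43 ms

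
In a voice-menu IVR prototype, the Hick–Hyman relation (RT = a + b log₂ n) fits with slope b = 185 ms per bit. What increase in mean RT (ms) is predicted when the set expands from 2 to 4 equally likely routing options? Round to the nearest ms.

185 ms

The intercept a cancels: ΔRT = b·(log₂ n₂ − log₂ n₁) = b·log₂(n₂/n₁).
log₂(4) − log₂(2) = log₂(4/2) = log₂(2) = 1.
ΔRT = 185 × 1.0000 = 185.000 ms.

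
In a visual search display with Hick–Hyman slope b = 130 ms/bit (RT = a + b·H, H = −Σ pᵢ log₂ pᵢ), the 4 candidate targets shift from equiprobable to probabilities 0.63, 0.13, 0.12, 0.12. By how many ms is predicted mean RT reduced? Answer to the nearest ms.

60 ms

The RT saving is b·ΔH. Equiprobable H₀ = log₂(4) = 2.0000 bits; with the given probabilities H = 1.5367 bits.
b·(H₀ − H) = 130 × (2.0000 − 1.5367) = 60.23 ms.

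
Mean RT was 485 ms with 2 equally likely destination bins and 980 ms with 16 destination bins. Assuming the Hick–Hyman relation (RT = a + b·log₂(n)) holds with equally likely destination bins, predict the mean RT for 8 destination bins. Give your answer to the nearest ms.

815 ms

Solve the two-equation system in a and b:
  b = (980 − 485) / (log₂ 16 − log₂ 2) = 495 / (4 − 1) = 165 ms/bit
  a = 485 − 165 × 1 = 320 ms
Then RT(8) = 320 + 165 × log₂ 8 = 320 + 165 × 3 ≈ 815.000 ms.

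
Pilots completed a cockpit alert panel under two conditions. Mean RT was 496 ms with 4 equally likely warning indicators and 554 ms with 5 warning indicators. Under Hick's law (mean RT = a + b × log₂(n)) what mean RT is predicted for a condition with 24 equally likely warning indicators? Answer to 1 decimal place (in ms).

RT is linear in log₂ n, so two points fix the line:
  b = (554 − 496) / (log₂ 5 − log₂ 4) = 58 / (2.3219 − 2) = 180.164 ms/bit
  a = 496 − 180.164 × 2 = 135.671 ms
Then RT(24) = 135.671 + 180.164 × log₂ 24 = 135.671 + 180.164 × 4.5850 ≈ 961.718 ms.

961.7 ms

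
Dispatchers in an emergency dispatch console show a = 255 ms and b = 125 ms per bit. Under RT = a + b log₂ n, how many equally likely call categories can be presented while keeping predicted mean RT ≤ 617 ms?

125·log₂ n ≤ 617 − 255 = 362, giving log₂ n ≤ 2.8960 and n ≤ 7.444. The largest whole number is 7.

7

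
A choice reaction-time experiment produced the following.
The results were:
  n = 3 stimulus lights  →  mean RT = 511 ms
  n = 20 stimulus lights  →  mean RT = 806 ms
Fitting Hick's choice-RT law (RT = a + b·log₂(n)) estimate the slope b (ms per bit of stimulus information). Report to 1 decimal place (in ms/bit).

b = (RT₂ − RT₁)/(log₂ n₂ − log₂ n₁) = (806 − 511)/(4.3219 − 1.5850) = 107.784 ms/bit.

107.8 ms/bit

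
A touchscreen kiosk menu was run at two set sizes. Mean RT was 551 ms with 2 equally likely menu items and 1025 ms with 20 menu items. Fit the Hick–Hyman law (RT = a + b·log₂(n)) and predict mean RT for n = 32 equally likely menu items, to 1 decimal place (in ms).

1121.8 ms

With log₂ n on the abscissa the relation is linear; from the two conditions:
  b = (1025 − 551) / (log₂ 20 − log₂ 2) = 474 / (4.3219 − 1) = 142.688 ms/bit
  a = 551 − 142.688 × 1 = 408.312 ms
Then RT(32) = 408.312 + 142.688 × log₂ 32 = 408.312 + 142.688 × 5 ≈ 1121.753 ms.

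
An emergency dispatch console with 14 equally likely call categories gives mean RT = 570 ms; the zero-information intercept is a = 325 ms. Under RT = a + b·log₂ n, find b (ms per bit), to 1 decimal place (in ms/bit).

14 alternatives carry log₂ 14 = 3.8074 bits; the choice cost is 570 − 325 = 245 ms, so b = 245/3.8074 = 64.349 ms/bit.

64.3 ms/bit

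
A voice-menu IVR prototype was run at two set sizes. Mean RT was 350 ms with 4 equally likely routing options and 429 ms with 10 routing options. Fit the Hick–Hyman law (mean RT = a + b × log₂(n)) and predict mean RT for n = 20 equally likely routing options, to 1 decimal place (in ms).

488.8 ms

RT is linear in log₂ n, so two points fix the line:
  b = (429 − 350) / (log₂ 10 − log₂ 4) = 79 / (3.3219 − 2) = 59.761 ms/bit
  a = 350 − 59.761 × 2 = 230.478 ms
Then RT(20) = 230.478 + 59.761 × log₂ 20 = 230.478 + 59.761 × 4.3219 ≈ 488.761 ms.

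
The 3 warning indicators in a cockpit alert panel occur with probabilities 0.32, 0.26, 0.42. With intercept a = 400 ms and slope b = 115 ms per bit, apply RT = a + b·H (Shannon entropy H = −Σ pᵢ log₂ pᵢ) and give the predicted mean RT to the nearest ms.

579 ms

Entropy contributions −pᵢ log₂ pᵢ: 0.5260, 0.5053, 0.5256; sum H = 1.5570 bits.
RT = a + bH = 400 + 115·1.5570 = 579.05 ms.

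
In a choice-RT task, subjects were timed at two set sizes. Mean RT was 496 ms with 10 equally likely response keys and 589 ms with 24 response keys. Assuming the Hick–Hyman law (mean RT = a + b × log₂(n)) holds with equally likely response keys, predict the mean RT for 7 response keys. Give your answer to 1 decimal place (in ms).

Solve the two-equation system in a and b:
  b = (589 − 496) / (log₂ 24 − log₂ 10) = 93 / (4.5850 − 3.3219) = 73.632 ms/bit
  a = 496 − 73.632 × 3.3219 = 251.399 ms
Then RT(7) = 251.399 + 73.632 × log₂ 7 = 251.399 + 73.632 × 2.8074 ≈ 458.111 ms.

458.1 ms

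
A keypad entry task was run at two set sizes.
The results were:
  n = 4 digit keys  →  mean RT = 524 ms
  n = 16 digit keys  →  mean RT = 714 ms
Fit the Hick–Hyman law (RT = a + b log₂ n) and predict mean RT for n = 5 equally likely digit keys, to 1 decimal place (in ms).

Fit slope and intercept:
  b = (714 − 524) / (log₂ 16 − log₂ 4) = 190 / (4 − 2) = 95.000 ms/bit
  a = 524 − 95.000 × 2 = 334.000 ms
Then RT(5) = 334.000 + 95.000 × log₂ 5 = 334.000 + 95.000 × 2.3219 ≈ 554.583 ms.

554.6 ms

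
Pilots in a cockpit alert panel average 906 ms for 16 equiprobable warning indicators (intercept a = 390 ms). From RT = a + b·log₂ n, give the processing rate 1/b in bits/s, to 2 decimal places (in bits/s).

Choice component = 906 − 390 = 516 ms over log₂(16) = 4 bits.
b = 516 / 4 = 129.000 ms/bit, so 1/b = 7.752 bits/s.

7.75 bits/s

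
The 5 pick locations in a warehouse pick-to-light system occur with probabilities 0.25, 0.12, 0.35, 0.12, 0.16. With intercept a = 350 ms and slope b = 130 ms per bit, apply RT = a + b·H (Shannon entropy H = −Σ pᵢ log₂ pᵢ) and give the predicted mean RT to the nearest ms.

634 ms

Entropy contributions −pᵢ log₂ pᵢ: 0.5000, 0.3671, 0.5301, 0.3671, 0.4230; sum H = 2.1873 bits.
RT = a + bH = 350 + 130·2.1873 = 634.34 ms.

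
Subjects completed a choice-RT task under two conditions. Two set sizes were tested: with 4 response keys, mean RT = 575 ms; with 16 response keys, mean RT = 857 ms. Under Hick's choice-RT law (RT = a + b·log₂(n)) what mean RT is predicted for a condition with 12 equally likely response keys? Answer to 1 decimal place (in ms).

Solve the two-equation system in a and b:
  b = (857 − 575) / (log₂ 16 − log₂ 4) = 282 / (4 − 2) = 141.000 ms/bit
  a = 575 − 141.000 × 2 = 293.000 ms
Then RT(12) = 293.000 + 141.000 × log₂ 12 = 293.000 + 141.000 × 3.5850 ≈ 798.480 ms.

798.5 ms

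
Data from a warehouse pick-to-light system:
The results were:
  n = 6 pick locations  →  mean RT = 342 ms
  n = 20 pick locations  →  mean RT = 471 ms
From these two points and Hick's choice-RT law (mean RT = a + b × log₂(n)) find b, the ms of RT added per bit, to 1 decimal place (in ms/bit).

74.3 ms/bit

b = (RT₂ − RT₁)/(log₂ n₂ − log₂ n₁) = (471 − 342)/(4.3219 − 2.5850) = 74.267 ms/bit.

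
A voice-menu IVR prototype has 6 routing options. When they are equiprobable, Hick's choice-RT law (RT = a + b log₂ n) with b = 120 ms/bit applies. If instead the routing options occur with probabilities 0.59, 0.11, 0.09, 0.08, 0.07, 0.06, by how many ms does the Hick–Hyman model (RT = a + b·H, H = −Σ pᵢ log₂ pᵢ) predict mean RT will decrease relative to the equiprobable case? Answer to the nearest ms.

80 ms

The RT saving is b·ΔH. Equiprobable H₀ = log₂(6) = 2.5850 bits; with the given probabilities H = 1.9157 bits.
b·(H₀ − H) = 120 × (2.5850 − 1.9157) = 80.32 ms.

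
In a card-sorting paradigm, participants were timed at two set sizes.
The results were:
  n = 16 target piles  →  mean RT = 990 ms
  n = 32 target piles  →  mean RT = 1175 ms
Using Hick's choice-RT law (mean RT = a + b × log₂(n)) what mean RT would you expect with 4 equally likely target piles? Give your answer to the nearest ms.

620 ms

Fit slope and intercept:
  b = (1175 − 990) / (log₂ 32 − log₂ 16) = 185 / (5 − 4) = 185 ms/bit
  a = 990 − 185 × 4 = 250 ms
Then RT(4) = 250 + 185 × log₂ 4 = 250 + 185 × 2 ≈ 620.000 ms.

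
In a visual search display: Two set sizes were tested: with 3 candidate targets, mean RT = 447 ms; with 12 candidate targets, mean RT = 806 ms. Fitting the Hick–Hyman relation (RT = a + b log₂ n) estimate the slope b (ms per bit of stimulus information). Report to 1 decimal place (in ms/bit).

The slope on a log₂ axis is (806 − 447) / (3.5850 − 1.5850) = 179.500 ms/bit.

179.5 ms/bit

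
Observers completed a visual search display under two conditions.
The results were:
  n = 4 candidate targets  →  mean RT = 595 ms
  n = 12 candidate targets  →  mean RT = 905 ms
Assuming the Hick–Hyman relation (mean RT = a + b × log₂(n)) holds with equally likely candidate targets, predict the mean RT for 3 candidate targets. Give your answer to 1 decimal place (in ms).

RT is linear in log₂ n, so two points fix the line:
  b = (905 − 595) / (log₂ 12 − log₂ 4) = 310 / (3.5850 − 2) = 195.588 ms/bit
  a = 595 − 195.588 × 2 = 203.824 ms
Then RT(3) = 203.824 + 195.588 × log₂ 3 = 203.824 + 195.588 × 1.5850 ≈ 513.824 ms.

513.8 ms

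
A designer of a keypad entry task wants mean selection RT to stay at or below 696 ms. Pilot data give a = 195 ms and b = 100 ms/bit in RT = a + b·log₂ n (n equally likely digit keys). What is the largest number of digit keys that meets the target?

32

Set 195 + 100·log₂ n ≤ 696 → log₂ n ≤ (696 − 195)/100 = 5.0100.
So n ≤ 2^5.0100 = 32.223; the largest integer n is 32.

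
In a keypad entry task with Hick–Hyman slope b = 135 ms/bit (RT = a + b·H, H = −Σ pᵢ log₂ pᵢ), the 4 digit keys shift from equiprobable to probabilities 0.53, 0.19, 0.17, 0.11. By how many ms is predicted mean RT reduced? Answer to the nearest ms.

37 ms

The RT saving is b·ΔH. Equiprobable H₀ = log₂(4) = 2.0000 bits; with the given probabilities H = 1.7255 bits.
b·(H₀ − H) = 135 × (2.0000 − 1.7255) = 37.05 ms.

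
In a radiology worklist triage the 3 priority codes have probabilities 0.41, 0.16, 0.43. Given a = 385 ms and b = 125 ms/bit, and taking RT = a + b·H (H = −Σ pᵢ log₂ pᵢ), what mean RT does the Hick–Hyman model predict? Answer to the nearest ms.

569 ms

Entropy contributions −pᵢ log₂ pᵢ: 0.5274, 0.4230, 0.5236; sum H = 1.4740 bits.
RT = a + bH = 385 + 125·1.4740 = 569.25 ms.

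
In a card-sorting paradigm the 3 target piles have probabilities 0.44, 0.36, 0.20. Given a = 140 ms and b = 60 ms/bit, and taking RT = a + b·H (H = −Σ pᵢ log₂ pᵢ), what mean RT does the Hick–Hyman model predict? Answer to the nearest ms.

H = 0.44·log₂(1/0.44) + 0.36·log₂(1/0.36) + 0.20·log₂(1/0.20) = 1.5161 bits.
RT = 140 + 60 × 1.5161 = 230.97 ms.

231 ms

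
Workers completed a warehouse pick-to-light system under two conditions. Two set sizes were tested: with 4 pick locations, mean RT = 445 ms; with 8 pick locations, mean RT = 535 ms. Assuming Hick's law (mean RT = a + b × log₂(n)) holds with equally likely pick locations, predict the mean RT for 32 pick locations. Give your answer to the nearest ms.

Fit slope and intercept:
  b = (535 − 445) / (log₂ 8 − log₂ 4) = 90 / (3 − 2) = 90 ms/bit
  a = 445 − 90 × 2 = 265 ms
Then RT(32) = 265 + 90 × log₂ 32 = 265 + 90 × 5 ≈ 715.000 ms.

715 ms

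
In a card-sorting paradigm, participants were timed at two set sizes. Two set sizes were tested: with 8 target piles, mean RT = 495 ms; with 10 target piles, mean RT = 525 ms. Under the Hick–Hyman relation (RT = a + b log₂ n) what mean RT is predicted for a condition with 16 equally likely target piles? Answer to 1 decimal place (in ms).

588.2 ms

Fit slope and intercept:
  b = (525 − 495) / (log₂ 10 − log₂ 8) = 30 / (3.3219 − 3) = 93.189 ms/bit
  a = 495 − 93.189 × 3 = 215.434 ms
Then RT(16) = 215.434 + 93.189 × log₂ 16 = 215.434 + 93.189 × 4 ≈ 588.189 ms.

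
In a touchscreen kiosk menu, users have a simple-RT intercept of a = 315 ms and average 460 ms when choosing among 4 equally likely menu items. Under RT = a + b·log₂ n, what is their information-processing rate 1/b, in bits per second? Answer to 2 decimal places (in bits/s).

13.79 bits/s

b = (460 − 315)/log₂ 4 = 145/2 = 72.500 ms per bit = 0.07250 s/bit; the reciprocal is 13.793 bits/s.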